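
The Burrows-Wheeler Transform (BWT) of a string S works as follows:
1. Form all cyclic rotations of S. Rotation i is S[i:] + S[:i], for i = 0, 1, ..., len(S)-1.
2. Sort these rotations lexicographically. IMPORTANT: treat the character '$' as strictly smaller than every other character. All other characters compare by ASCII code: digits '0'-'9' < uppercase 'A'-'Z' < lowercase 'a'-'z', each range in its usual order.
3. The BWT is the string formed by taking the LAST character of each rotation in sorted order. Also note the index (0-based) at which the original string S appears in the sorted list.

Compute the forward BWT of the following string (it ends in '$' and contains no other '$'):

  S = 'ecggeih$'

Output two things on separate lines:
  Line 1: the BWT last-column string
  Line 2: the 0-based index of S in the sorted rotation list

Answer: he$ggcie
2

Derivation:
All 8 rotations (rotation i = S[i:]+S[:i]):
  rot[0] = ecggeih$
  rot[1] = cggeih$e
  rot[2] = ggeih$ec
  rot[3] = geih$ecg
  rot[4] = eih$ecgg
  rot[5] = ih$ecgge
  rot[6] = h$ecggei
  rot[7] = $ecggeih
Sorted (with $ < everything):
  sorted[0] = $ecggeih  (last char: 'h')
  sorted[1] = cggeih$e  (last char: 'e')
  sorted[2] = ecggeih$  (last char: '$')
  sorted[3] = eih$ecgg  (last char: 'g')
  sorted[4] = geih$ecg  (last char: 'g')
  sorted[5] = ggeih$ec  (last char: 'c')
  sorted[6] = h$ecggei  (last char: 'i')
  sorted[7] = ih$ecgge  (last char: 'e')
Last column: he$ggcie
Original string S is at sorted index 2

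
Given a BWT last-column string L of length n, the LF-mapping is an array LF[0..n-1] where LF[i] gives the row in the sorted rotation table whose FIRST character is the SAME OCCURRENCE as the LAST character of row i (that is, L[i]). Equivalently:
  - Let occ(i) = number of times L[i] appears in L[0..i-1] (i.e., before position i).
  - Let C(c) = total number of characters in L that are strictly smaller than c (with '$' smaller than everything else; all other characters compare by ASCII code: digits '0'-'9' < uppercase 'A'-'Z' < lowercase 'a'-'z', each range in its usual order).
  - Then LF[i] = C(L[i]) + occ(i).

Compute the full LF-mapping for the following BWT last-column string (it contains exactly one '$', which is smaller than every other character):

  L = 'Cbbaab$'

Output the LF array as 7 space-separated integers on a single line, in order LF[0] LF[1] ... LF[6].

Answer: 1 4 5 2 3 6 0

Derivation:
Char counts: '$':1, 'C':1, 'a':2, 'b':3
C (first-col start): C('$')=0, C('C')=1, C('a')=2, C('b')=4
L[0]='C': occ=0, LF[0]=C('C')+0=1+0=1
L[1]='b': occ=0, LF[1]=C('b')+0=4+0=4
L[2]='b': occ=1, LF[2]=C('b')+1=4+1=5
L[3]='a': occ=0, LF[3]=C('a')+0=2+0=2
L[4]='a': occ=1, LF[4]=C('a')+1=2+1=3
L[5]='b': occ=2, LF[5]=C('b')+2=4+2=6
L[6]='$': occ=0, LF[6]=C('$')+0=0+0=0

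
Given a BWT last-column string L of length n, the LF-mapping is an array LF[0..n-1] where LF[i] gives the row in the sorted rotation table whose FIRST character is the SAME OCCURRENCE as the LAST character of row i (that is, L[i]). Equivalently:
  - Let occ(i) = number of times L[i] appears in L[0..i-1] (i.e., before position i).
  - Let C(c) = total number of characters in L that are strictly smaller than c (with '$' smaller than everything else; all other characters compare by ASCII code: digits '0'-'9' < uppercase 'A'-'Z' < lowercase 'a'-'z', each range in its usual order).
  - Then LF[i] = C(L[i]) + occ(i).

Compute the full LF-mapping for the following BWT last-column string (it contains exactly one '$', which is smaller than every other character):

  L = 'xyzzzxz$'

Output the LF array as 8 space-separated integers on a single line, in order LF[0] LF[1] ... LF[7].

Char counts: '$':1, 'x':2, 'y':1, 'z':4
C (first-col start): C('$')=0, C('x')=1, C('y')=3, C('z')=4
L[0]='x': occ=0, LF[0]=C('x')+0=1+0=1
L[1]='y': occ=0, LF[1]=C('y')+0=3+0=3
L[2]='z': occ=0, LF[2]=C('z')+0=4+0=4
L[3]='z': occ=1, LF[3]=C('z')+1=4+1=5
L[4]='z': occ=2, LF[4]=C('z')+2=4+2=6
L[5]='x': occ=1, LF[5]=C('x')+1=1+1=2
L[6]='z': occ=3, LF[6]=C('z')+3=4+3=7
L[7]='$': occ=0, LF[7]=C('$')+0=0+0=0

Answer: 1 3 4 5 6 2 7 0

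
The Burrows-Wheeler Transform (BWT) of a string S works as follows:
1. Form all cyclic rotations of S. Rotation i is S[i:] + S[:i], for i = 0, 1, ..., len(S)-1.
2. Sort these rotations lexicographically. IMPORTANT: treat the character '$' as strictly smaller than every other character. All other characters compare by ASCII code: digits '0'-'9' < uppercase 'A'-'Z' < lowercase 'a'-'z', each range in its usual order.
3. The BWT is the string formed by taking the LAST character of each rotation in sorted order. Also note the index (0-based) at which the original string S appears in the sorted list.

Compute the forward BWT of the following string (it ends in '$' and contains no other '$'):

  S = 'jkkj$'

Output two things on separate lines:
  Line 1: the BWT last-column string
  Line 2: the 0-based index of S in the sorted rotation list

Answer: jk$kj
2

Derivation:
All 5 rotations (rotation i = S[i:]+S[:i]):
  rot[0] = jkkj$
  rot[1] = kkj$j
  rot[2] = kj$jk
  rot[3] = j$jkk
  rot[4] = $jkkj
Sorted (with $ < everything):
  sorted[0] = $jkkj  (last char: 'j')
  sorted[1] = j$jkk  (last char: 'k')
  sorted[2] = jkkj$  (last char: '$')
  sorted[3] = kj$jk  (last char: 'k')
  sorted[4] = kkj$j  (last char: 'j')
Last column: jk$kj
Original string S is at sorted index 2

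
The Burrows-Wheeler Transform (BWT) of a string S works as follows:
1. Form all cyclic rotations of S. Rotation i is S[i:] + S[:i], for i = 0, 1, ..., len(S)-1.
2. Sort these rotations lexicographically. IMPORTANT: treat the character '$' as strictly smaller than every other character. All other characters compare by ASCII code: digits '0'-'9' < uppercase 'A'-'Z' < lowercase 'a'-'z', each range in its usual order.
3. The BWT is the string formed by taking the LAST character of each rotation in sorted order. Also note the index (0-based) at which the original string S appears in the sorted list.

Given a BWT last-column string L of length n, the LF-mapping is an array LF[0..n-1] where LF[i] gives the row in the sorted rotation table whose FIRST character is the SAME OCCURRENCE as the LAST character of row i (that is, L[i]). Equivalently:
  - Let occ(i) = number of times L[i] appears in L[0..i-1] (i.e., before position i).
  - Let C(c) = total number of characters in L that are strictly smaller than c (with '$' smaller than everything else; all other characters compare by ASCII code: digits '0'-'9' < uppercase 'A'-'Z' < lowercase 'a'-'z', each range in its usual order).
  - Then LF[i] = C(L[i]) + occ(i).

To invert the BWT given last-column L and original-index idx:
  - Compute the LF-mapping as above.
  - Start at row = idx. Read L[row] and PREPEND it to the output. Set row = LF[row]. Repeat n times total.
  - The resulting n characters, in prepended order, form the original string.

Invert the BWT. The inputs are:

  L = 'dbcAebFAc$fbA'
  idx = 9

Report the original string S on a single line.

LF mapping: 10 5 8 1 11 6 4 2 9 0 12 7 3
Walk LF starting at row 9, prepending L[row]:
  step 1: row=9, L[9]='$', prepend. Next row=LF[9]=0
  step 2: row=0, L[0]='d', prepend. Next row=LF[0]=10
  step 3: row=10, L[10]='f', prepend. Next row=LF[10]=12
  step 4: row=12, L[12]='A', prepend. Next row=LF[12]=3
  step 5: row=3, L[3]='A', prepend. Next row=LF[3]=1
  step 6: row=1, L[1]='b', prepend. Next row=LF[1]=5
  step 7: row=5, L[5]='b', prepend. Next row=LF[5]=6
  step 8: row=6, L[6]='F', prepend. Next row=LF[6]=4
  step 9: row=4, L[4]='e', prepend. Next row=LF[4]=11
  step 10: row=11, L[11]='b', prepend. Next row=LF[11]=7
  step 11: row=7, L[7]='A', prepend. Next row=LF[7]=2
  step 12: row=2, L[2]='c', prepend. Next row=LF[2]=8
  step 13: row=8, L[8]='c', prepend. Next row=LF[8]=9
Reversed output: ccAbeFbbAAfd$

Answer: ccAbeFbbAAfd$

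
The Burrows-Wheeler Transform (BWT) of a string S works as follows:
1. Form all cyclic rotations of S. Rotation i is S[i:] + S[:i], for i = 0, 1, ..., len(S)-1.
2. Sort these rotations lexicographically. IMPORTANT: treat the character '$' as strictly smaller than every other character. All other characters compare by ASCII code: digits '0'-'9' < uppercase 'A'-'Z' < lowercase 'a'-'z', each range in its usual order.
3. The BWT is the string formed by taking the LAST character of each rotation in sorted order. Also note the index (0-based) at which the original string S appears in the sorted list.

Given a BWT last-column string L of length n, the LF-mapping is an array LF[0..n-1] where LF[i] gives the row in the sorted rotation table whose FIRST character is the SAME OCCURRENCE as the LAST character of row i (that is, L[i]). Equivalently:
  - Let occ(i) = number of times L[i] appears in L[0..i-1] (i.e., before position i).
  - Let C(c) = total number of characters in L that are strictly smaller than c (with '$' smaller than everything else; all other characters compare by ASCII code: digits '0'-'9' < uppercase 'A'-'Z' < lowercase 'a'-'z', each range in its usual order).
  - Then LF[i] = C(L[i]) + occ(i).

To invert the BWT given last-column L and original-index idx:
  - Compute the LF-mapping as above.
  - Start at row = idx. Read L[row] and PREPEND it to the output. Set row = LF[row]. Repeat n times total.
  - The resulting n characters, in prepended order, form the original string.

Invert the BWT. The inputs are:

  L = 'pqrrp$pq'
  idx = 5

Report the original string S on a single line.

LF mapping: 1 4 6 7 2 0 3 5
Walk LF starting at row 5, prepending L[row]:
  step 1: row=5, L[5]='$', prepend. Next row=LF[5]=0
  step 2: row=0, L[0]='p', prepend. Next row=LF[0]=1
  step 3: row=1, L[1]='q', prepend. Next row=LF[1]=4
  step 4: row=4, L[4]='p', prepend. Next row=LF[4]=2
  step 5: row=2, L[2]='r', prepend. Next row=LF[2]=6
  step 6: row=6, L[6]='p', prepend. Next row=LF[6]=3
  step 7: row=3, L[3]='r', prepend. Next row=LF[3]=7
  step 8: row=7, L[7]='q', prepend. Next row=LF[7]=5
Reversed output: qrprpqp$

Answer: qrprpqp$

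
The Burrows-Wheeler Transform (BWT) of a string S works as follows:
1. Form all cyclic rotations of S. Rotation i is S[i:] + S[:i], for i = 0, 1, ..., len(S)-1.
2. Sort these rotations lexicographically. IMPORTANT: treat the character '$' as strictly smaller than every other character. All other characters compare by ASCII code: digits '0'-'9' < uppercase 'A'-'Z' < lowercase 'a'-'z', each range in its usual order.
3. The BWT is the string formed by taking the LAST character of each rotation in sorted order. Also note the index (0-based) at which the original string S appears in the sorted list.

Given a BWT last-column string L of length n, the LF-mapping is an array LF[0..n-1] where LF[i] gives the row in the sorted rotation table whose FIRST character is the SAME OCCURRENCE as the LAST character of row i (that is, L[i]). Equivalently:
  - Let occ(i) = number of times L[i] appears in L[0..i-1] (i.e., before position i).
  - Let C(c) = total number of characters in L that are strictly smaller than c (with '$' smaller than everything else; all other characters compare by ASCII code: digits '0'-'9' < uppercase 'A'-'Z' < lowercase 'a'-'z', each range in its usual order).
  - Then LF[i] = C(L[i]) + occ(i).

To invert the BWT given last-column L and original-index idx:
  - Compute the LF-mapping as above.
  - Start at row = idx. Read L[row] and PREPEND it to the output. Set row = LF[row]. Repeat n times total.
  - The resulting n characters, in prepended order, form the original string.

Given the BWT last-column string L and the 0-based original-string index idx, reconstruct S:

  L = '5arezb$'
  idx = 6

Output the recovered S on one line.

Answer: zebra5$

Derivation:
LF mapping: 1 2 5 4 6 3 0
Walk LF starting at row 6, prepending L[row]:
  step 1: row=6, L[6]='$', prepend. Next row=LF[6]=0
  step 2: row=0, L[0]='5', prepend. Next row=LF[0]=1
  step 3: row=1, L[1]='a', prepend. Next row=LF[1]=2
  step 4: row=2, L[2]='r', prepend. Next row=LF[2]=5
  step 5: row=5, L[5]='b', prepend. Next row=LF[5]=3
  step 6: row=3, L[3]='e', prepend. Next row=LF[3]=4
  step 7: row=4, L[4]='z', prepend. Next row=LF[4]=6
Reversed output: zebra5$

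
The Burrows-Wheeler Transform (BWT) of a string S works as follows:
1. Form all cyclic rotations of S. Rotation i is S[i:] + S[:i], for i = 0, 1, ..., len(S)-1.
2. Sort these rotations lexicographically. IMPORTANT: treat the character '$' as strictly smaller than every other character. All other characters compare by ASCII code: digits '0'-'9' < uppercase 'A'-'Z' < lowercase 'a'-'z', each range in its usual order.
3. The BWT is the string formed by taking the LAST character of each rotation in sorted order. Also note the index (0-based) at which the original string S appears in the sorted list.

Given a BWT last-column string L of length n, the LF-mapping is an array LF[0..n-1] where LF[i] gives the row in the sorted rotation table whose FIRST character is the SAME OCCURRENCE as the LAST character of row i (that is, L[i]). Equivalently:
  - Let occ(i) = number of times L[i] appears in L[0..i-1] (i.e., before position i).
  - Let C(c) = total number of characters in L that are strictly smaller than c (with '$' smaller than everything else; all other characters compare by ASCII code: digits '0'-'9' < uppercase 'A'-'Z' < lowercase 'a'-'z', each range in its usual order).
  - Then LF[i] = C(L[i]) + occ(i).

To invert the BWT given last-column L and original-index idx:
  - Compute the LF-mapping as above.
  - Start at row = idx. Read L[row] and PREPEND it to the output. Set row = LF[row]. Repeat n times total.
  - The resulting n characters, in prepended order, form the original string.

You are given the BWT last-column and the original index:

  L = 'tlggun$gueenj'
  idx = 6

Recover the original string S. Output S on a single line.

Answer: junglenugget$

Derivation:
LF mapping: 10 7 3 4 11 8 0 5 12 1 2 9 6
Walk LF starting at row 6, prepending L[row]:
  step 1: row=6, L[6]='$', prepend. Next row=LF[6]=0
  step 2: row=0, L[0]='t', prepend. Next row=LF[0]=10
  step 3: row=10, L[10]='e', prepend. Next row=LF[10]=2
  step 4: row=2, L[2]='g', prepend. Next row=LF[2]=3
  step 5: row=3, L[3]='g', prepend. Next row=LF[3]=4
  step 6: row=4, L[4]='u', prepend. Next row=LF[4]=11
  step 7: row=11, L[11]='n', prepend. Next row=LF[11]=9
  step 8: row=9, L[9]='e', prepend. Next row=LF[9]=1
  step 9: row=1, L[1]='l', prepend. Next row=LF[1]=7
  step 10: row=7, L[7]='g', prepend. Next row=LF[7]=5
  step 11: row=5, L[5]='n', prepend. Next row=LF[5]=8
  step 12: row=8, L[8]='u', prepend. Next row=LF[8]=12
  step 13: row=12, L[12]='j', prepend. Next row=LF[12]=6
Reversed output: junglenugget$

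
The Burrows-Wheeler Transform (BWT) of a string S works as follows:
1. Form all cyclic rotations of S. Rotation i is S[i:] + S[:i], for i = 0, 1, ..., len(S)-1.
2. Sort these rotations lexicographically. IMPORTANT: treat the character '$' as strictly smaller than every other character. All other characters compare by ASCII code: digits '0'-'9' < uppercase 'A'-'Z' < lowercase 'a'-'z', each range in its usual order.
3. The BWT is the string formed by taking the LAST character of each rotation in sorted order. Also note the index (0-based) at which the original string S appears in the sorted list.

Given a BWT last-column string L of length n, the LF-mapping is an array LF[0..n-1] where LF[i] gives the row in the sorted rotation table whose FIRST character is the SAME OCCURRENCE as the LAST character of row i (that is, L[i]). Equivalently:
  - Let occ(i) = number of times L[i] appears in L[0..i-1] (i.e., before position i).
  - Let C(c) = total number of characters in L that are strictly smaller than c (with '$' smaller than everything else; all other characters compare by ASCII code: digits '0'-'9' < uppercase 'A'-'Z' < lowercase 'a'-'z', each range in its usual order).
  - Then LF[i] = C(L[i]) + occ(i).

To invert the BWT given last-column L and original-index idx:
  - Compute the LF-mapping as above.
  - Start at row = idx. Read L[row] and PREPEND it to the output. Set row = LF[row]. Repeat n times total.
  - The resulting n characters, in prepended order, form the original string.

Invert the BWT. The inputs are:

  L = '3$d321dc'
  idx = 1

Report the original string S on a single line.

LF mapping: 3 0 6 4 2 1 7 5
Walk LF starting at row 1, prepending L[row]:
  step 1: row=1, L[1]='$', prepend. Next row=LF[1]=0
  step 2: row=0, L[0]='3', prepend. Next row=LF[0]=3
  step 3: row=3, L[3]='3', prepend. Next row=LF[3]=4
  step 4: row=4, L[4]='2', prepend. Next row=LF[4]=2
  step 5: row=2, L[2]='d', prepend. Next row=LF[2]=6
  step 6: row=6, L[6]='d', prepend. Next row=LF[6]=7
  step 7: row=7, L[7]='c', prepend. Next row=LF[7]=5
  step 8: row=5, L[5]='1', prepend. Next row=LF[5]=1
Reversed output: 1cdd233$

Answer: 1cdd233$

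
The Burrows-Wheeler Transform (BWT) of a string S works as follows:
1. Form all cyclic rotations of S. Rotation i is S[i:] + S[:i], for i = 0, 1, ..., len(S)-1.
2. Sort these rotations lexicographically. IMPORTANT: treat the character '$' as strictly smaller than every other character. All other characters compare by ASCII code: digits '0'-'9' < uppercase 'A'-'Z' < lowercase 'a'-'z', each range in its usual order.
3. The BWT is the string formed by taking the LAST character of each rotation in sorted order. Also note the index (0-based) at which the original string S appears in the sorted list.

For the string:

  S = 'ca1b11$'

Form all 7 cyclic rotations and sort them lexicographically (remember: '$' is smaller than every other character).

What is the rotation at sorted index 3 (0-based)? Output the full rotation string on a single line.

All 7 rotations (rotation i = S[i:]+S[:i]):
  rot[0] = ca1b11$
  rot[1] = a1b11$c
  rot[2] = 1b11$ca
  rot[3] = b11$ca1
  rot[4] = 11$ca1b
  rot[5] = 1$ca1b1
  rot[6] = $ca1b11
Sorted (with $ < everything):
  sorted[0] = $ca1b11
  sorted[1] = 1$ca1b1
  sorted[2] = 11$ca1b
  sorted[3] = 1b11$ca
  sorted[4] = a1b11$c
  sorted[5] = b11$ca1
  sorted[6] = ca1b11$
sorted[3] = 1b11$ca

Answer: 1b11$ca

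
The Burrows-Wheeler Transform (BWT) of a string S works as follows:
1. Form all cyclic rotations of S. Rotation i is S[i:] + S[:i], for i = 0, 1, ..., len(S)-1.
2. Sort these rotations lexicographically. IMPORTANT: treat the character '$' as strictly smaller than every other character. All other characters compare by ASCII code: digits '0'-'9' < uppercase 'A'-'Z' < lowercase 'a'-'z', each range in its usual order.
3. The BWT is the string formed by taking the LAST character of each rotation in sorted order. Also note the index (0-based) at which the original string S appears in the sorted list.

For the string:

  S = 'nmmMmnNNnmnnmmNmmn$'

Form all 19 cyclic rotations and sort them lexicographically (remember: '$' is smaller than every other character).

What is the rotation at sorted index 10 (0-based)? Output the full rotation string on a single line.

Answer: mn$nmmMmnNNnmnnmmNm

Derivation:
All 19 rotations (rotation i = S[i:]+S[:i]):
  rot[0] = nmmMmnNNnmnnmmNmmn$
  rot[1] = mmMmnNNnmnnmmNmmn$n
  rot[2] = mMmnNNnmnnmmNmmn$nm
  rot[3] = MmnNNnmnnmmNmmn$nmm
  rot[4] = mnNNnmnnmmNmmn$nmmM
  rot[5] = nNNnmnnmmNmmn$nmmMm
  rot[6] = NNnmnnmmNmmn$nmmMmn
  rot[7] = NnmnnmmNmmn$nmmMmnN
  rot[8] = nmnnmmNmmn$nmmMmnNN
  rot[9] = mnnmmNmmn$nmmMmnNNn
  rot[10] = nnmmNmmn$nmmMmnNNnm
  rot[11] = nmmNmmn$nmmMmnNNnmn
  rot[12] = mmNmmn$nmmMmnNNnmnn
  rot[13] = mNmmn$nmmMmnNNnmnnm
  rot[14] = Nmmn$nmmMmnNNnmnnmm
  rot[15] = mmn$nmmMmnNNnmnnmmN
  rot[16] = mn$nmmMmnNNnmnnmmNm
  rot[17] = n$nmmMmnNNnmnnmmNmm
  rot[18] = $nmmMmnNNnmnnmmNmmn
Sorted (with $ < everything):
  sorted[0] = $nmmMmnNNnmnnmmNmmn
  sorted[1] = MmnNNnmnnmmNmmn$nmm
  sorted[2] = NNnmnnmmNmmn$nmmMmn
  sorted[3] = Nmmn$nmmMmnNNnmnnmm
  sorted[4] = NnmnnmmNmmn$nmmMmnN
  sorted[5] = mMmnNNnmnnmmNmmn$nm
  sorted[6] = mNmmn$nmmMmnNNnmnnm
  sorted[7] = mmMmnNNnmnnmmNmmn$n
  sorted[8] = mmNmmn$nmmMmnNNnmnn
  sorted[9] = mmn$nmmMmnNNnmnnmmN
  sorted[10] = mn$nmmMmnNNnmnnmmNm
  sorted[11] = mnNNnmnnmmNmmn$nmmM
  sorted[12] = mnnmmNmmn$nmmMmnNNn
  sorted[13] = n$nmmMmnNNnmnnmmNmm
  sorted[14] = nNNnmnnmmNmmn$nmmMm
  sorted[15] = nmmMmnNNnmnnmmNmmn$
  sorted[16] = nmmNmmn$nmmMmnNNnmn
  sorted[17] = nmnnmmNmmn$nmmMmnNN
  sorted[18] = nnmmNmmn$nmmMmnNNnm
sorted[10] = mn$nmmMmnNNnmnnmmNm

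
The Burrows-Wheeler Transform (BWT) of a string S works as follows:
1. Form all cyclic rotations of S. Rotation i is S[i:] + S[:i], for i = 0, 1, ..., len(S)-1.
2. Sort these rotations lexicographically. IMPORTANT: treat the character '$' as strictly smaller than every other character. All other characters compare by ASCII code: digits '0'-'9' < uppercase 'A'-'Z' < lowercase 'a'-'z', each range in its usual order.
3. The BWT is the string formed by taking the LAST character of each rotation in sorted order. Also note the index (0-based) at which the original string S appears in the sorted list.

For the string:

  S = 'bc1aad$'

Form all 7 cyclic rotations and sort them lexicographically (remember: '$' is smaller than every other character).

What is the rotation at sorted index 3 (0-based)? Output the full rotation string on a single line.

All 7 rotations (rotation i = S[i:]+S[:i]):
  rot[0] = bc1aad$
  rot[1] = c1aad$b
  rot[2] = 1aad$bc
  rot[3] = aad$bc1
  rot[4] = ad$bc1a
  rot[5] = d$bc1aa
  rot[6] = $bc1aad
Sorted (with $ < everything):
  sorted[0] = $bc1aad
  sorted[1] = 1aad$bc
  sorted[2] = aad$bc1
  sorted[3] = ad$bc1a
  sorted[4] = bc1aad$
  sorted[5] = c1aad$b
  sorted[6] = d$bc1aa
sorted[3] = ad$bc1a

Answer: ad$bc1a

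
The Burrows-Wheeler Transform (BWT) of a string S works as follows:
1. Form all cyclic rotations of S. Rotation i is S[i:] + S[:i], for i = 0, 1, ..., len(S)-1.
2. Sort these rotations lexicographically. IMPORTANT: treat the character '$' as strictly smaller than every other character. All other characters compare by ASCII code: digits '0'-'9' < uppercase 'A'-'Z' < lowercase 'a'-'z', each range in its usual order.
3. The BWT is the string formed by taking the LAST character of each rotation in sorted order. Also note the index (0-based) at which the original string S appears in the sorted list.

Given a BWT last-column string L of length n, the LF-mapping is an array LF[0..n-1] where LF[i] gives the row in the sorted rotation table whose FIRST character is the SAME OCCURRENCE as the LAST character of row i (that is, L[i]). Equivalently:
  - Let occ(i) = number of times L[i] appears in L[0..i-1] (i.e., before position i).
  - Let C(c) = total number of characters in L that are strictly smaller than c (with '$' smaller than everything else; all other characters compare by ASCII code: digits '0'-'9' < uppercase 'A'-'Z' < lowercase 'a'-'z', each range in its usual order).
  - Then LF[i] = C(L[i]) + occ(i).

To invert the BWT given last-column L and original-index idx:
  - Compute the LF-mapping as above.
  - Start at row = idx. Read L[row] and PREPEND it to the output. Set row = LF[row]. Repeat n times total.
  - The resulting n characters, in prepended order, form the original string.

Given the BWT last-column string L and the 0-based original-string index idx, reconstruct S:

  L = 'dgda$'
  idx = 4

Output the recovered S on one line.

Answer: gadd$

Derivation:
LF mapping: 2 4 3 1 0
Walk LF starting at row 4, prepending L[row]:
  step 1: row=4, L[4]='$', prepend. Next row=LF[4]=0
  step 2: row=0, L[0]='d', prepend. Next row=LF[0]=2
  step 3: row=2, L[2]='d', prepend. Next row=LF[2]=3
  step 4: row=3, L[3]='a', prepend. Next row=LF[3]=1
  step 5: row=1, L[1]='g', prepend. Next row=LF[1]=4
Reversed output: gadd$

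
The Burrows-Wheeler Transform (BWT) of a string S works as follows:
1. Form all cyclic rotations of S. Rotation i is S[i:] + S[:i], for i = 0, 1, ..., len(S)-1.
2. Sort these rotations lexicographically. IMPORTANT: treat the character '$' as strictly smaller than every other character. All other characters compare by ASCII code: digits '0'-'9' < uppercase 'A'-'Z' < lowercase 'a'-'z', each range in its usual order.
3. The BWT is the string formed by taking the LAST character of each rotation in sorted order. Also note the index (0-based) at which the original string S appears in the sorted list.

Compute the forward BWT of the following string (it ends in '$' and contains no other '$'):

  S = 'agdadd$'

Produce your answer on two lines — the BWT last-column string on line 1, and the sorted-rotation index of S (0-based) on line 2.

Answer: dd$dgaa
2

Derivation:
All 7 rotations (rotation i = S[i:]+S[:i]):
  rot[0] = agdadd$
  rot[1] = gdadd$a
  rot[2] = dadd$ag
  rot[3] = add$agd
  rot[4] = dd$agda
  rot[5] = d$agdad
  rot[6] = $agdadd
Sorted (with $ < everything):
  sorted[0] = $agdadd  (last char: 'd')
  sorted[1] = add$agd  (last char: 'd')
  sorted[2] = agdadd$  (last char: '$')
  sorted[3] = d$agdad  (last char: 'd')
  sorted[4] = dadd$ag  (last char: 'g')
  sorted[5] = dd$agda  (last char: 'a')
  sorted[6] = gdadd$a  (last char: 'a')
Last column: dd$dgaa
Original string S is at sorted index 2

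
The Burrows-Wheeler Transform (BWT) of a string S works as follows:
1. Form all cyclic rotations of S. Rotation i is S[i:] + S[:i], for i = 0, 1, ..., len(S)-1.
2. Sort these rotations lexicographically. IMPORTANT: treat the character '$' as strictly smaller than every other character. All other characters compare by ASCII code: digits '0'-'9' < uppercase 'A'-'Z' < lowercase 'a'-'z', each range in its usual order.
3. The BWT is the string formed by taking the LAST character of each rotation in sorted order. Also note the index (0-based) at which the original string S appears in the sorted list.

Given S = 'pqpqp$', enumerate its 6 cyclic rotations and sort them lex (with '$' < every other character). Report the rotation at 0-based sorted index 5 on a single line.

All 6 rotations (rotation i = S[i:]+S[:i]):
  rot[0] = pqpqp$
  rot[1] = qpqp$p
  rot[2] = pqp$pq
  rot[3] = qp$pqp
  rot[4] = p$pqpq
  rot[5] = $pqpqp
Sorted (with $ < everything):
  sorted[0] = $pqpqp
  sorted[1] = p$pqpq
  sorted[2] = pqp$pq
  sorted[3] = pqpqp$
  sorted[4] = qp$pqp
  sorted[5] = qpqp$p
sorted[5] = qpqp$p

Answer: qpqp$p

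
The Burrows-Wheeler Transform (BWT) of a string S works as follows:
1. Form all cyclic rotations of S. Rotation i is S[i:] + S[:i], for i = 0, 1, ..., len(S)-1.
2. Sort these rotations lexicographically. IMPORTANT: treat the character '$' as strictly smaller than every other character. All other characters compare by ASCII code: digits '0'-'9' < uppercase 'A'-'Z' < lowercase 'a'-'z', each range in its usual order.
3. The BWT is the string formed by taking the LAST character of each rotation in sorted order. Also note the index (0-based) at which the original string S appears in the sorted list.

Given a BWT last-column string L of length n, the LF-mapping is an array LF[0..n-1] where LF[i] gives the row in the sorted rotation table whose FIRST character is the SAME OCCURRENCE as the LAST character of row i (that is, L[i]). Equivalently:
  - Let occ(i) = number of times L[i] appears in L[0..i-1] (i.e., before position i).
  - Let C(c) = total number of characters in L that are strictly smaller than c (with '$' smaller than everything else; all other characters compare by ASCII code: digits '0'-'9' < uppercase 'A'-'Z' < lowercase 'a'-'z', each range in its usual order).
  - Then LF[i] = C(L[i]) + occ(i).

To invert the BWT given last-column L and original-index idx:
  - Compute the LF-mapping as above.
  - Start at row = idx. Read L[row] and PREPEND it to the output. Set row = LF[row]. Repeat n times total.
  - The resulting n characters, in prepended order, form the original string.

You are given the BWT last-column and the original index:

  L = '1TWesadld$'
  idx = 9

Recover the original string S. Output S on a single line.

Answer: saddleWT1$

Derivation:
LF mapping: 1 2 3 7 9 4 5 8 6 0
Walk LF starting at row 9, prepending L[row]:
  step 1: row=9, L[9]='$', prepend. Next row=LF[9]=0
  step 2: row=0, L[0]='1', prepend. Next row=LF[0]=1
  step 3: row=1, L[1]='T', prepend. Next row=LF[1]=2
  step 4: row=2, L[2]='W', prepend. Next row=LF[2]=3
  step 5: row=3, L[3]='e', prepend. Next row=LF[3]=7
  step 6: row=7, L[7]='l', prepend. Next row=LF[7]=8
  step 7: row=8, L[8]='d', prepend. Next row=LF[8]=6
  step 8: row=6, L[6]='d', prepend. Next row=LF[6]=5
  step 9: row=5, L[5]='a', prepend. Next row=LF[5]=4
  step 10: row=4, L[4]='s', prepend. Next row=LF[4]=9
Reversed output: saddleWT1$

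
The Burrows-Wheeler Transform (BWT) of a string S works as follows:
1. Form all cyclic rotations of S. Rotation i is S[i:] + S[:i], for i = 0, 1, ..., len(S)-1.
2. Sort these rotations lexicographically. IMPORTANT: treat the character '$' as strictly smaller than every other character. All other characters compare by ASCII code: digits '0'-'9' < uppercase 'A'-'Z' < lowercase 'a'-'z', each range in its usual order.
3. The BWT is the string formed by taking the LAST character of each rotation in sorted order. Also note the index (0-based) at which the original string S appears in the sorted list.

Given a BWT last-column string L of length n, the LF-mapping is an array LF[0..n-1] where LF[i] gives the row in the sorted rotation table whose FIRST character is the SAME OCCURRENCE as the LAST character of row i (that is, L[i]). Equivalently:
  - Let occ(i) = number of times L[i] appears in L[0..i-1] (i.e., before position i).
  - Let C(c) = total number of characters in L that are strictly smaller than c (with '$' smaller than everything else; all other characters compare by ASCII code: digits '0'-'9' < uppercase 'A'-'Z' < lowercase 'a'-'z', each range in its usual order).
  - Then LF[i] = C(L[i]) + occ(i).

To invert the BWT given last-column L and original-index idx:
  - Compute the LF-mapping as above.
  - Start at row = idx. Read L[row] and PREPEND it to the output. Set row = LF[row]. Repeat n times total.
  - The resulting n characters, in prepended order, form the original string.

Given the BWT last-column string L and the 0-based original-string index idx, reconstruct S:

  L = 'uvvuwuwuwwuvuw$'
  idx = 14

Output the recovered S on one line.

Answer: wwvwuwvuuuwuvu$

Derivation:
LF mapping: 1 7 8 2 10 3 11 4 12 13 5 9 6 14 0
Walk LF starting at row 14, prepending L[row]:
  step 1: row=14, L[14]='$', prepend. Next row=LF[14]=0
  step 2: row=0, L[0]='u', prepend. Next row=LF[0]=1
  step 3: row=1, L[1]='v', prepend. Next row=LF[1]=7
  step 4: row=7, L[7]='u', prepend. Next row=LF[7]=4
  step 5: row=4, L[4]='w', prepend. Next row=LF[4]=10
  step 6: row=10, L[10]='u', prepend. Next row=LF[10]=5
  step 7: row=5, L[5]='u', prepend. Next row=LF[5]=3
  step 8: row=3, L[3]='u', prepend. Next row=LF[3]=2
  step 9: row=2, L[2]='v', prepend. Next row=LF[2]=8
  step 10: row=8, L[8]='w', prepend. Next row=LF[8]=12
  step 11: row=12, L[12]='u', prepend. Next row=LF[12]=6
  step 12: row=6, L[6]='w', prepend. Next row=LF[6]=11
  step 13: row=11, L[11]='v', prepend. Next row=LF[11]=9
  step 14: row=9, L[9]='w', prepend. Next row=LF[9]=13
  step 15: row=13, L[13]='w', prepend. Next row=LF[13]=14
Reversed output: wwvwuwvuuuwuvu$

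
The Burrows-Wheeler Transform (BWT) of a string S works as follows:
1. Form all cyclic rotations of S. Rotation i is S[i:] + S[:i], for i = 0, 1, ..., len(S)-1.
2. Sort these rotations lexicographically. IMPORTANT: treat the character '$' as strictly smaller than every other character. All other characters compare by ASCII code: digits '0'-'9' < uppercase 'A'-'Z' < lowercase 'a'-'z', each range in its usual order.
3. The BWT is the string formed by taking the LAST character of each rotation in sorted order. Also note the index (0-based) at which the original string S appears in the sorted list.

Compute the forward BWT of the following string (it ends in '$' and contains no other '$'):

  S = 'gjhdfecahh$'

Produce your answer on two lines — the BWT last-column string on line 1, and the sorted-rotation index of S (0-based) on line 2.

Answer: hcehfd$hjag
6

Derivation:
All 11 rotations (rotation i = S[i:]+S[:i]):
  rot[0] = gjhdfecahh$
  rot[1] = jhdfecahh$g
  rot[2] = hdfecahh$gj
  rot[3] = dfecahh$gjh
  rot[4] = fecahh$gjhd
  rot[5] = ecahh$gjhdf
  rot[6] = cahh$gjhdfe
  rot[7] = ahh$gjhdfec
  rot[8] = hh$gjhdfeca
  rot[9] = h$gjhdfecah
  rot[10] = $gjhdfecahh
Sorted (with $ < everything):
  sorted[0] = $gjhdfecahh  (last char: 'h')
  sorted[1] = ahh$gjhdfec  (last char: 'c')
  sorted[2] = cahh$gjhdfe  (last char: 'e')
  sorted[3] = dfecahh$gjh  (last char: 'h')
  sorted[4] = ecahh$gjhdf  (last char: 'f')
  sorted[5] = fecahh$gjhd  (last char: 'd')
  sorted[6] = gjhdfecahh$  (last char: '$')
  sorted[7] = h$gjhdfecah  (last char: 'h')
  sorted[8] = hdfecahh$gj  (last char: 'j')
  sorted[9] = hh$gjhdfeca  (last char: 'a')
  sorted[10] = jhdfecahh$g  (last char: 'g')
Last column: hcehfd$hjag
Original string S is at sorted index 6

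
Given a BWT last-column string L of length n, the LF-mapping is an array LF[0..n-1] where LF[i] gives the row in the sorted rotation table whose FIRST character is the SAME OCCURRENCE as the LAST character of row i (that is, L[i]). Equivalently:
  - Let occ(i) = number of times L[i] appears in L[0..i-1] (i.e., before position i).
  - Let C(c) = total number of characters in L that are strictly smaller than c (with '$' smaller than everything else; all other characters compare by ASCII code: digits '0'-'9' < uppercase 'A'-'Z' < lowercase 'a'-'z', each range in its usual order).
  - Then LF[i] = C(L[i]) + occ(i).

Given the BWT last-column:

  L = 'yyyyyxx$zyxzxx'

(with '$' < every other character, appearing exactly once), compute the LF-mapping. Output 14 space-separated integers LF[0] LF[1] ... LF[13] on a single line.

Answer: 6 7 8 9 10 1 2 0 12 11 3 13 4 5

Derivation:
Char counts: '$':1, 'x':5, 'y':6, 'z':2
C (first-col start): C('$')=0, C('x')=1, C('y')=6, C('z')=12
L[0]='y': occ=0, LF[0]=C('y')+0=6+0=6
L[1]='y': occ=1, LF[1]=C('y')+1=6+1=7
L[2]='y': occ=2, LF[2]=C('y')+2=6+2=8
L[3]='y': occ=3, LF[3]=C('y')+3=6+3=9
L[4]='y': occ=4, LF[4]=C('y')+4=6+4=10
L[5]='x': occ=0, LF[5]=C('x')+0=1+0=1
L[6]='x': occ=1, LF[6]=C('x')+1=1+1=2
L[7]='$': occ=0, LF[7]=C('$')+0=0+0=0
L[8]='z': occ=0, LF[8]=C('z')+0=12+0=12
L[9]='y': occ=5, LF[9]=C('y')+5=6+5=11
L[10]='x': occ=2, LF[10]=C('x')+2=1+2=3
L[11]='z': occ=1, LF[11]=C('z')+1=12+1=13
L[12]='x': occ=3, LF[12]=C('x')+3=1+3=4
L[13]='x': occ=4, LF[13]=C('x')+4=1+4=5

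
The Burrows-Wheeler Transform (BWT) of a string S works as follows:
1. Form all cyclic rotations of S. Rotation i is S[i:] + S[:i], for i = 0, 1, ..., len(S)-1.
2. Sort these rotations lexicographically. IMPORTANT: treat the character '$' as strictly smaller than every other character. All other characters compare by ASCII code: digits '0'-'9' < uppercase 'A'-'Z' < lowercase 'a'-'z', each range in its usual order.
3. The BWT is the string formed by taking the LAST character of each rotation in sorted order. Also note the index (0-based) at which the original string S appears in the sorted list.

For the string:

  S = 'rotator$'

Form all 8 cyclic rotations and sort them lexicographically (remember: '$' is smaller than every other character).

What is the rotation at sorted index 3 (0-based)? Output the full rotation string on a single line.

All 8 rotations (rotation i = S[i:]+S[:i]):
  rot[0] = rotator$
  rot[1] = otator$r
  rot[2] = tator$ro
  rot[3] = ator$rot
  rot[4] = tor$rota
  rot[5] = or$rotat
  rot[6] = r$rotato
  rot[7] = $rotator
Sorted (with $ < everything):
  sorted[0] = $rotator
  sorted[1] = ator$rot
  sorted[2] = or$rotat
  sorted[3] = otator$r
  sorted[4] = r$rotato
  sorted[5] = rotator$
  sorted[6] = tator$ro
  sorted[7] = tor$rota
sorted[3] = otator$r

Answer: otator$r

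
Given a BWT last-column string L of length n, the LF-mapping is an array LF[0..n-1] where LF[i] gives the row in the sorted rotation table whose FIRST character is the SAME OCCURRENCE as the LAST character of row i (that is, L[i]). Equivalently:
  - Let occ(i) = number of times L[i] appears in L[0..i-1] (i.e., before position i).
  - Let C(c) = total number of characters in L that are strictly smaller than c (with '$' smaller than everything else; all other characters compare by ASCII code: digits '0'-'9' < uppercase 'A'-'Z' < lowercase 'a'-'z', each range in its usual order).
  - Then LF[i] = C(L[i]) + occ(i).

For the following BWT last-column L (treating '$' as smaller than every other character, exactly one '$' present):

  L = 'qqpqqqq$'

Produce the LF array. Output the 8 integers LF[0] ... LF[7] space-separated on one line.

Char counts: '$':1, 'p':1, 'q':6
C (first-col start): C('$')=0, C('p')=1, C('q')=2
L[0]='q': occ=0, LF[0]=C('q')+0=2+0=2
L[1]='q': occ=1, LF[1]=C('q')+1=2+1=3
L[2]='p': occ=0, LF[2]=C('p')+0=1+0=1
L[3]='q': occ=2, LF[3]=C('q')+2=2+2=4
L[4]='q': occ=3, LF[4]=C('q')+3=2+3=5
L[5]='q': occ=4, LF[5]=C('q')+4=2+4=6
L[6]='q': occ=5, LF[6]=C('q')+5=2+5=7
L[7]='$': occ=0, LF[7]=C('$')+0=0+0=0

Answer: 2 3 1 4 5 6 7 0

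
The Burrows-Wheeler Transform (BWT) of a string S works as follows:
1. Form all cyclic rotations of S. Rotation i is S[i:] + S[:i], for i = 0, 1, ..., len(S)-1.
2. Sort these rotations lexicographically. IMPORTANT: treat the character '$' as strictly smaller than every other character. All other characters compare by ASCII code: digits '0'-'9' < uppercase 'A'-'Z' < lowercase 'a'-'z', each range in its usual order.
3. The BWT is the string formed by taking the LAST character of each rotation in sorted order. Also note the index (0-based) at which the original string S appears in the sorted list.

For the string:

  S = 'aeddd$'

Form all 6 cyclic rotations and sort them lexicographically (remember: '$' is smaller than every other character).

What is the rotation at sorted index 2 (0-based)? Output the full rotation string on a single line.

Answer: d$aedd

Derivation:
All 6 rotations (rotation i = S[i:]+S[:i]):
  rot[0] = aeddd$
  rot[1] = eddd$a
  rot[2] = ddd$ae
  rot[3] = dd$aed
  rot[4] = d$aedd
  rot[5] = $aeddd
Sorted (with $ < everything):
  sorted[0] = $aeddd
  sorted[1] = aeddd$
  sorted[2] = d$aedd
  sorted[3] = dd$aed
  sorted[4] = ddd$ae
  sorted[5] = eddd$a
sorted[2] = d$aedd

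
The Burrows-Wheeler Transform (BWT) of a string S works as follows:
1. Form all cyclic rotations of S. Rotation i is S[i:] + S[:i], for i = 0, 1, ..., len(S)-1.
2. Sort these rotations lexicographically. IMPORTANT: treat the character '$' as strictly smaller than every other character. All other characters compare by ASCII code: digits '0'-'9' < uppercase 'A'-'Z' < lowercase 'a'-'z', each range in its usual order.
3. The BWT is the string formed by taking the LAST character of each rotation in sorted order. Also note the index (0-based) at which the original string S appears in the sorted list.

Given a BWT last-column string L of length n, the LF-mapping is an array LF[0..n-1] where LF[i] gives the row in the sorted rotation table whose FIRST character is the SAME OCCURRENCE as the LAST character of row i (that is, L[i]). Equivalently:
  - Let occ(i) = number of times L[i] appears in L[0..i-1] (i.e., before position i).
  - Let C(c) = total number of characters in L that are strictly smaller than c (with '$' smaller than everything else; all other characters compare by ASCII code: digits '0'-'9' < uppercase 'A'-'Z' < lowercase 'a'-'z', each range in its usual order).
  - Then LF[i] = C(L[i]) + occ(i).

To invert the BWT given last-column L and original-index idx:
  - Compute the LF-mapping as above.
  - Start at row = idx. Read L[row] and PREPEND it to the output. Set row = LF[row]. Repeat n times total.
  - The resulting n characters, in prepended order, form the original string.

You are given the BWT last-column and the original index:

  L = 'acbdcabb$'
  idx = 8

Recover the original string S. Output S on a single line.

LF mapping: 1 6 3 8 7 2 4 5 0
Walk LF starting at row 8, prepending L[row]:
  step 1: row=8, L[8]='$', prepend. Next row=LF[8]=0
  step 2: row=0, L[0]='a', prepend. Next row=LF[0]=1
  step 3: row=1, L[1]='c', prepend. Next row=LF[1]=6
  step 4: row=6, L[6]='b', prepend. Next row=LF[6]=4
  step 5: row=4, L[4]='c', prepend. Next row=LF[4]=7
  step 6: row=7, L[7]='b', prepend. Next row=LF[7]=5
  step 7: row=5, L[5]='a', prepend. Next row=LF[5]=2
  step 8: row=2, L[2]='b', prepend. Next row=LF[2]=3
  step 9: row=3, L[3]='d', prepend. Next row=LF[3]=8
Reversed output: dbabcbca$

Answer: dbabcbca$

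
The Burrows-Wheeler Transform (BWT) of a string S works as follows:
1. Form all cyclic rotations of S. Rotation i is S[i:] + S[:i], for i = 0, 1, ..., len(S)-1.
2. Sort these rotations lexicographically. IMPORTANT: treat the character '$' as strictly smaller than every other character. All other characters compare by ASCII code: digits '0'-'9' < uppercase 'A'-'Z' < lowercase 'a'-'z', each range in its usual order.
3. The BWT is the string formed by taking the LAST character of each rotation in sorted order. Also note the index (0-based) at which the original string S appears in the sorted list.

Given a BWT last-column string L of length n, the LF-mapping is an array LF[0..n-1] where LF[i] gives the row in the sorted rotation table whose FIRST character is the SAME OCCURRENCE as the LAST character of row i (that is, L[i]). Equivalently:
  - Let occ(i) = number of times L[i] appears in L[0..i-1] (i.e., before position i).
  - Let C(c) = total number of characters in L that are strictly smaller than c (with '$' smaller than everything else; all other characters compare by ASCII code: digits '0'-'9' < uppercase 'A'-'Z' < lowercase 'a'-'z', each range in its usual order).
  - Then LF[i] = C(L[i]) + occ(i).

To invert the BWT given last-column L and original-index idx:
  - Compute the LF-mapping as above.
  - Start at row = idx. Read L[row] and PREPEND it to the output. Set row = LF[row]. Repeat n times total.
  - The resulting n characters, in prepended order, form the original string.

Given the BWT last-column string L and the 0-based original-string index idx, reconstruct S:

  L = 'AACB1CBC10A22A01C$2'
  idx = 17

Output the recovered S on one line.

LF mapping: 9 10 15 13 3 16 14 17 4 1 11 6 7 12 2 5 18 0 8
Walk LF starting at row 17, prepending L[row]:
  step 1: row=17, L[17]='$', prepend. Next row=LF[17]=0
  step 2: row=0, L[0]='A', prepend. Next row=LF[0]=9
  step 3: row=9, L[9]='0', prepend. Next row=LF[9]=1
  step 4: row=1, L[1]='A', prepend. Next row=LF[1]=10
  step 5: row=10, L[10]='A', prepend. Next row=LF[10]=11
  step 6: row=11, L[11]='2', prepend. Next row=LF[11]=6
  step 7: row=6, L[6]='B', prepend. Next row=LF[6]=14
  step 8: row=14, L[14]='0', prepend. Next row=LF[14]=2
  step 9: row=2, L[2]='C', prepend. Next row=LF[2]=15
  step 10: row=15, L[15]='1', prepend. Next row=LF[15]=5
  step 11: row=5, L[5]='C', prepend. Next row=LF[5]=16
  step 12: row=16, L[16]='C', prepend. Next row=LF[16]=18
  step 13: row=18, L[18]='2', prepend. Next row=LF[18]=8
  step 14: row=8, L[8]='1', prepend. Next row=LF[8]=4
  step 15: row=4, L[4]='1', prepend. Next row=LF[4]=3
  step 16: row=3, L[3]='B', prepend. Next row=LF[3]=13
  step 17: row=13, L[13]='A', prepend. Next row=LF[13]=12
  step 18: row=12, L[12]='2', prepend. Next row=LF[12]=7
  step 19: row=7, L[7]='C', prepend. Next row=LF[7]=17
Reversed output: C2AB112CC1C0B2AA0A$

Answer: C2AB112CC1C0B2AA0A$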